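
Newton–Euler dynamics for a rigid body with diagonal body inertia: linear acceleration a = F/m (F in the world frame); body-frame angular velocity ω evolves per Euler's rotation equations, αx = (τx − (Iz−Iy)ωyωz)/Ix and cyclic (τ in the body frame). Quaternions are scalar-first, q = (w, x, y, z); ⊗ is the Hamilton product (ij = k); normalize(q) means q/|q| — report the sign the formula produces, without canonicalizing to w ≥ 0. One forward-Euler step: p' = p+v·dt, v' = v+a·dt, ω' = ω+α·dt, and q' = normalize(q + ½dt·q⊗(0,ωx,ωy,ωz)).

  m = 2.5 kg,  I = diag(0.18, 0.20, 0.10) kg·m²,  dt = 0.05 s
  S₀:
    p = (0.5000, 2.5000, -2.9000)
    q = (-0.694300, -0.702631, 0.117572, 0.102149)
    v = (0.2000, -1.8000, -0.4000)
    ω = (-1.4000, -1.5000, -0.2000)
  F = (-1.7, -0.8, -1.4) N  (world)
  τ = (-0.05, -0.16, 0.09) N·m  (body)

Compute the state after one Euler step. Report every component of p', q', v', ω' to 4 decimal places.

p' = (0.5100, 2.4100, -2.9200)
q' = (-0.7130, -0.6742, 0.1363, 0.1359)
v' = (0.1660, -1.8160, -0.4280)
ω' = (-1.4056, -1.5456, -0.1760)

gyro term ω×Iω = (-0.0300, 0.0224, 0.0420)
(τ − ω×Iω)/I = (-0.1111, -0.9120, 0.4800)
new body rate ω' = (-1.4056, -1.5456, -0.1760)
Hamilton product q⊗(0,ω) = (-0.7868956, 1.1017291, 0.7579152, 1.3574073)
q' = normalize(q + ½dt·q⊗(0,ω)) = (-0.7130, -0.6742, 0.1363, 0.1359)
linear accel F/m = (-0.6800, -0.3200, -0.5600)
new position p' = (0.5100, 2.4100, -2.9200)
new velocity v' = (0.1660, -1.8160, -0.4280)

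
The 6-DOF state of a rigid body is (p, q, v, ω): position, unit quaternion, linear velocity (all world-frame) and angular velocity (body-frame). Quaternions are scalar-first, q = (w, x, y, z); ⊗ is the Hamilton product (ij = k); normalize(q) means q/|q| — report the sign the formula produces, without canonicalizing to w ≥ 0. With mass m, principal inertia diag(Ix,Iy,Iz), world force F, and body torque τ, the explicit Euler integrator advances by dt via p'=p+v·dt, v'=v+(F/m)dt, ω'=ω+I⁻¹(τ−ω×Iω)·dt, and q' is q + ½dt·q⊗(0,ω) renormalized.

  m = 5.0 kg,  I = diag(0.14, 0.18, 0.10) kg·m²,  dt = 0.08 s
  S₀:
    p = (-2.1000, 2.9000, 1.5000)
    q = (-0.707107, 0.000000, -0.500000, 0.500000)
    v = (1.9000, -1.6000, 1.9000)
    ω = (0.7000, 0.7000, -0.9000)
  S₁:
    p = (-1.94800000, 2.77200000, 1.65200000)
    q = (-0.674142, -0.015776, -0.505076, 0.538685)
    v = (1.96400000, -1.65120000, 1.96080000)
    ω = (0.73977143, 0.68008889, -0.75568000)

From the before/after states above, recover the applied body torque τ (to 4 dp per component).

τ = (0.1200, -0.0700, 0.2000)

Δω = ω₁−ω₀ = (0.03977143, -0.01991111, 0.14432000)
I·α + gyro = (0.1200, -0.0700, 0.2000)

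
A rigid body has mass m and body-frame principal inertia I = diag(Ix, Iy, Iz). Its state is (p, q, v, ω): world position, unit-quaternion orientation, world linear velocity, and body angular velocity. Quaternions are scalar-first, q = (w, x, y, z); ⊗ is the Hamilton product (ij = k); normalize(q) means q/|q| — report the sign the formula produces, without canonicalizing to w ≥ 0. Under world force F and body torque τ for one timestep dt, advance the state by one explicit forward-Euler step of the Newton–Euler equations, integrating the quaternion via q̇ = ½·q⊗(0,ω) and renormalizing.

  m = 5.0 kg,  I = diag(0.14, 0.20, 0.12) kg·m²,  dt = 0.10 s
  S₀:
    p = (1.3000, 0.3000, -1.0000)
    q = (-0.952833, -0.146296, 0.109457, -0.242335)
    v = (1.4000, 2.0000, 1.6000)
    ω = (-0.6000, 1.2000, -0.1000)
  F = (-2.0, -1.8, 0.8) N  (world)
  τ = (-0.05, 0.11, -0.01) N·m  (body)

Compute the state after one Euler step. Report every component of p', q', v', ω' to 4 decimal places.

gyro term ω×Iω = (0.0096, 0.0012, -0.0432)
(τ − ω×Iω)/I = (-0.4257, 0.5440, 0.2767)
new body rate ω' = (-0.6426, 1.2544, -0.0723)
Hamilton product q⊗(0,ω) = (-0.2433595, 0.8515561, -1.0126282, -0.0145977)
updated quaternion q' = (-0.9628, -0.1035, 0.0587, -0.2425)
linear accel F/m = (-0.4000, -0.3600, 0.1600)
p + v·dt = (1.4400, 0.5000, -0.8400)
new velocity v' = (1.3600, 1.9640, 1.6160)

p' = (1.4400, 0.5000, -0.8400)
q' = (-0.9628, -0.1035, 0.0587, -0.2425)
v' = (1.3600, 1.9640, 1.6160)
ω' = (-0.6426, 1.2544, -0.0723)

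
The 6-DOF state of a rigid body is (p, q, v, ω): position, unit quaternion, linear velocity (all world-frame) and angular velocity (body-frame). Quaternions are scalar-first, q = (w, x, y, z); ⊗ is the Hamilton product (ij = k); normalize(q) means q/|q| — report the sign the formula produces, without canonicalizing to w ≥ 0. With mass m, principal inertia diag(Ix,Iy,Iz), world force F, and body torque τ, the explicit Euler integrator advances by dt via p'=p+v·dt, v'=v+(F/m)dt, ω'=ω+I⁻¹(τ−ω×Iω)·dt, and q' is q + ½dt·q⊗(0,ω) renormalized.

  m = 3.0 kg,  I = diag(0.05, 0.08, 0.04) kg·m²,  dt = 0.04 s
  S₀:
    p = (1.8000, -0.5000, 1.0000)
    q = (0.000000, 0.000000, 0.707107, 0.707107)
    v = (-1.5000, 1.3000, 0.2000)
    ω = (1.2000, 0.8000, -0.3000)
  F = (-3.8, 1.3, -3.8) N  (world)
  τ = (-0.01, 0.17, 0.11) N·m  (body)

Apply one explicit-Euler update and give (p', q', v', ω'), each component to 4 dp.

α = I⁻¹(τ − ω×Iω) = (-0.3920, 2.1700, 2.0300)
ω' = ω + α·dt = (1.1843, 0.8868, -0.2188)
Hamilton product q⊗(0,ω) = (-0.3535535, -0.7778177, 0.8485284, -0.8485284)
updated quaternion q' = (-0.0071, -0.0155, 0.7238, 0.6898)
a = (-1.2667, 0.4333, -1.2667)
p + v·dt = (1.7400, -0.4480, 1.0080)
new velocity v' = (-1.5507, 1.3173, 0.1493)

p' = (1.7400, -0.4480, 1.0080)
q' = (-0.0071, -0.0155, 0.7238, 0.6898)
v' = (-1.5507, 1.3173, 0.1493)
ω' = (1.1843, 0.8868, -0.2188)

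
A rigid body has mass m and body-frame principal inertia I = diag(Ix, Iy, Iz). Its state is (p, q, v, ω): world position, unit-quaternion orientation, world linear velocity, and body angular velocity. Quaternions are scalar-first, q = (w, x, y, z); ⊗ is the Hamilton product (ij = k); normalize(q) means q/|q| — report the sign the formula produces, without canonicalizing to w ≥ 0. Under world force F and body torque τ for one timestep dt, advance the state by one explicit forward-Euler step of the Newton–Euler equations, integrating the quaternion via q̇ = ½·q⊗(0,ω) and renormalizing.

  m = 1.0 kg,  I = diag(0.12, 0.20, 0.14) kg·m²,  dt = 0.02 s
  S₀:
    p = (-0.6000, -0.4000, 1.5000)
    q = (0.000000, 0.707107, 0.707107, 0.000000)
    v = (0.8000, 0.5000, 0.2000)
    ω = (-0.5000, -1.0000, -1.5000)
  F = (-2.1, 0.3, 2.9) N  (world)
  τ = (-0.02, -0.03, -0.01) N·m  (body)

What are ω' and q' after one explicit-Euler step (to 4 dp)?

ω' = (-0.4883, -1.0015, -1.5071)
q' = (0.0106, 0.6964, 0.7176, -0.0035)

gyro term ω×Iω = (-0.0900, -0.0150, 0.0400)
(τ − ω×Iω)/I = (0.5833, -0.0750, -0.3571)
ω + α·dt = (-0.4883, -1.0015, -1.5071)
q⊗(0,ω) = (1.0606605, -1.0606605, 1.0606605, -0.3535535)
updated quaternion q' = (0.0106, 0.6964, 0.7176, -0.0035)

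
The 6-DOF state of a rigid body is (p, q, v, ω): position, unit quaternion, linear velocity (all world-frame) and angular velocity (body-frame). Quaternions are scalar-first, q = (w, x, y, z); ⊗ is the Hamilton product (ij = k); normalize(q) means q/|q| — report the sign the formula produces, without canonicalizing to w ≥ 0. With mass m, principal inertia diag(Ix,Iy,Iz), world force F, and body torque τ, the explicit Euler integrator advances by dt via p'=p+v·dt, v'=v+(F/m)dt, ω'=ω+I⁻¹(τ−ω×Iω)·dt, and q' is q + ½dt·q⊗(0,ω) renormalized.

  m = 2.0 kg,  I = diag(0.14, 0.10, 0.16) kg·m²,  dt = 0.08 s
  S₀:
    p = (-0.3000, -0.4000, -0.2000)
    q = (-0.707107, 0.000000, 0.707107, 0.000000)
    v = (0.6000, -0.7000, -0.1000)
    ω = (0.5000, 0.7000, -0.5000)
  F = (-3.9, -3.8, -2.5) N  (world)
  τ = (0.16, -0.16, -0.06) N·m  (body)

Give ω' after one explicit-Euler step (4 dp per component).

gyro term ω×Iω = (-0.0210, 0.0050, -0.0140)
angular accel α = (1.2929, -1.6500, -0.2875)
ω' = ω + α·dt = (0.6034, 0.5680, -0.5230)

ω' = (0.6034, 0.5680, -0.5230)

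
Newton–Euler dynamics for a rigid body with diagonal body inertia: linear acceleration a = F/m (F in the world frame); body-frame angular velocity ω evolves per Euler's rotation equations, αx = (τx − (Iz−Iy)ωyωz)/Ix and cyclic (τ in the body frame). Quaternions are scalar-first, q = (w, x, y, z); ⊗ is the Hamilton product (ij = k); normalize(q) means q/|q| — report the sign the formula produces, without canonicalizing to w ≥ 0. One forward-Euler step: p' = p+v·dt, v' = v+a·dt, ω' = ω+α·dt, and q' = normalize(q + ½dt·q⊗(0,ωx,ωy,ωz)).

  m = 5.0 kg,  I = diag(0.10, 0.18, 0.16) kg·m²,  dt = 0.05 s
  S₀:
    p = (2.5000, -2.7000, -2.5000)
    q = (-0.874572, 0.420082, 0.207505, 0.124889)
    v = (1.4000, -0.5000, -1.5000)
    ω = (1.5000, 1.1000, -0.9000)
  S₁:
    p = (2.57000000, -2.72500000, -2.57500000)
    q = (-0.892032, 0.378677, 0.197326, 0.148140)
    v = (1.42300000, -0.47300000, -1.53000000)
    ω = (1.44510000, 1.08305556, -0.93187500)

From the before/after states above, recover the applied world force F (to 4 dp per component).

Δv = v₁−v₀ = (0.02300000, 0.02700000, -0.03000000)
applied force F = (2.3000, 2.7000, -3.0000)

F = (2.3000, 2.7000, -3.0000)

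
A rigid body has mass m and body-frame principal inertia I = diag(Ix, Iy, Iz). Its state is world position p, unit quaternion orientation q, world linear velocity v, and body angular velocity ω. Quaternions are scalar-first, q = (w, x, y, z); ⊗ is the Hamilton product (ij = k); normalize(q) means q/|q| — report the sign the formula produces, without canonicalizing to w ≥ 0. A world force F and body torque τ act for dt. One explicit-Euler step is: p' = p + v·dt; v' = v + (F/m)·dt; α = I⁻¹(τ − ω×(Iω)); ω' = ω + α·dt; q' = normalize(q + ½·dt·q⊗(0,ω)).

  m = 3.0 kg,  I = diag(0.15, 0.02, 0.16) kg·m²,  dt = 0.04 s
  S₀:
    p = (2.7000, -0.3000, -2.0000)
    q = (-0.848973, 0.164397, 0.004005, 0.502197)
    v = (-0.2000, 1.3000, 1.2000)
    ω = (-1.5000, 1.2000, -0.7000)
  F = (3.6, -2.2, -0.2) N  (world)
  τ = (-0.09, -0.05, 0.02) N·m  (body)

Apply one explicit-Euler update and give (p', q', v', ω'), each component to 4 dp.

p' = (2.6920, -0.2480, -1.9520)
q' = (-0.8364, 0.1776, -0.0291, 0.5177)
v' = (-0.1520, 1.2707, 1.1973)
ω' = (-1.4926, 1.1210, -0.7535)

ω×(Iω) gyroscopic = (-0.1176, -0.0105, 0.2340)
α = I⁻¹(τ − ω×Iω) = (0.1840, -1.9750, -1.3375)
ω' = ω + α·dt = (-1.4926, 1.1210, -0.7535)
q⊗(0,ω) = (0.5933274, 0.6680196, -1.6569852, 0.7975650)
updated quaternion q' = (-0.8364, 0.1776, -0.0291, 0.5177)
new position p' = (2.6920, -0.2480, -1.9520)
v' = v + a·dt = (-0.1520, 1.2707, 1.1973)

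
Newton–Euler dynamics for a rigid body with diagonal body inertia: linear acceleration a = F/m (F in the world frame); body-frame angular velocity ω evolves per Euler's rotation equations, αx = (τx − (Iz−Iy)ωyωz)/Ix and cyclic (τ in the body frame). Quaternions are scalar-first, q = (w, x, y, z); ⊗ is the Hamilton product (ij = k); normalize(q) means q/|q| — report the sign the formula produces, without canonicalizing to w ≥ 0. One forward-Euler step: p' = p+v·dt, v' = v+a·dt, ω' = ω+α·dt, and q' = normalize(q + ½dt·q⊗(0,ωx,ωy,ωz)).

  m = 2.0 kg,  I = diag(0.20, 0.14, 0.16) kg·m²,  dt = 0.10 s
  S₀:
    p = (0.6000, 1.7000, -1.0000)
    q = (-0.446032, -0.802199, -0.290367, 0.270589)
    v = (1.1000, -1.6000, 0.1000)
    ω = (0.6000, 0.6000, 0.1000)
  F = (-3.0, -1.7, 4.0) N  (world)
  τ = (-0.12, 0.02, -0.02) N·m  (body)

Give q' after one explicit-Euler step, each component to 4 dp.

Hamilton product q⊗(0,ω) = (0.6284807, -0.4590093, -0.0250459, -0.3517024)
q' = normalize(q + ½dt·q⊗(0,ω)) = (-0.4142, -0.8244, -0.2914, 0.2528)

q' = (-0.4142, -0.8244, -0.2914, 0.2528)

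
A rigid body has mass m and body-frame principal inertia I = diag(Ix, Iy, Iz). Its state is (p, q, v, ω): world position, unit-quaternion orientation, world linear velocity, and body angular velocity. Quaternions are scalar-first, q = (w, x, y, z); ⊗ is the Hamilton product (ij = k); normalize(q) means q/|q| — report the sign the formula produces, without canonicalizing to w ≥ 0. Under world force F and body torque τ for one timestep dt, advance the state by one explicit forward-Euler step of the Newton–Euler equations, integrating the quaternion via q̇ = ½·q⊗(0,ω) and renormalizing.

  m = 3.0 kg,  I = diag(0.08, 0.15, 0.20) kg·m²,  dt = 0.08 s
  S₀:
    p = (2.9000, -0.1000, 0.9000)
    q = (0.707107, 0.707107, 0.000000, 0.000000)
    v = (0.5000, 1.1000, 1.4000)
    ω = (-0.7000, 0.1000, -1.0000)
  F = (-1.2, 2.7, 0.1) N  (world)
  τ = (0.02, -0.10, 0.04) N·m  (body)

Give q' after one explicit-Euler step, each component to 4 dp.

q' = (0.7260, 0.6865, 0.0311, -0.0254)

Hamilton product q⊗(0,ω) = (0.4949749, -0.4949749, 0.7778177, -0.6363963)
updated quaternion q' = (0.7260, 0.6865, 0.0311, -0.0254)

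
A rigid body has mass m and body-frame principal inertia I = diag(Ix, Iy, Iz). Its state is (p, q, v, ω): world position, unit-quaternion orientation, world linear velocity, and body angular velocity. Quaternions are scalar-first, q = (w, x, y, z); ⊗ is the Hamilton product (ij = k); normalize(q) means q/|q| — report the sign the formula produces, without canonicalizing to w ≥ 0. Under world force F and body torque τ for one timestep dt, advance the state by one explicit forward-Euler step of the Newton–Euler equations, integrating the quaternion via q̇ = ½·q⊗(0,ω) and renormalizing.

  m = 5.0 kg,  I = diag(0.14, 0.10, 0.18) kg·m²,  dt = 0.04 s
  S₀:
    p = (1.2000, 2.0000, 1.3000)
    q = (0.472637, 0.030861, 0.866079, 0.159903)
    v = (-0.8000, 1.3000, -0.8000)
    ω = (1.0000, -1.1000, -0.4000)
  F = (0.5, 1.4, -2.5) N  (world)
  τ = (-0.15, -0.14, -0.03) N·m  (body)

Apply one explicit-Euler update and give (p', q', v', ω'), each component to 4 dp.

p' = (1.1680, 2.0520, 1.2680)
q' = (0.4921, 0.0369, 0.8587, 0.1381)
v' = (-0.7960, 1.3112, -0.8200)
ω' = (0.9471, -1.1624, -0.4164)

precession coupling ω×(Iω) = (0.0352, 0.0160, 0.0440)
angular accel α = (-1.3229, -1.5600, -0.4111)
ω' = ω + α·dt = (0.9471, -1.1624, -0.4164)
2q̇ = q⊗(0,ω) = (0.9857871, 0.3020987, -0.3476533, -1.0890809)
q + ½dt·q⊗(0,ω), renormalized = (0.4921, 0.0369, 0.8587, 0.1381)
p + v·dt = (1.1680, 2.0520, 1.2680)
v + (F/m)dt = (-0.7960, 1.3112, -0.8200)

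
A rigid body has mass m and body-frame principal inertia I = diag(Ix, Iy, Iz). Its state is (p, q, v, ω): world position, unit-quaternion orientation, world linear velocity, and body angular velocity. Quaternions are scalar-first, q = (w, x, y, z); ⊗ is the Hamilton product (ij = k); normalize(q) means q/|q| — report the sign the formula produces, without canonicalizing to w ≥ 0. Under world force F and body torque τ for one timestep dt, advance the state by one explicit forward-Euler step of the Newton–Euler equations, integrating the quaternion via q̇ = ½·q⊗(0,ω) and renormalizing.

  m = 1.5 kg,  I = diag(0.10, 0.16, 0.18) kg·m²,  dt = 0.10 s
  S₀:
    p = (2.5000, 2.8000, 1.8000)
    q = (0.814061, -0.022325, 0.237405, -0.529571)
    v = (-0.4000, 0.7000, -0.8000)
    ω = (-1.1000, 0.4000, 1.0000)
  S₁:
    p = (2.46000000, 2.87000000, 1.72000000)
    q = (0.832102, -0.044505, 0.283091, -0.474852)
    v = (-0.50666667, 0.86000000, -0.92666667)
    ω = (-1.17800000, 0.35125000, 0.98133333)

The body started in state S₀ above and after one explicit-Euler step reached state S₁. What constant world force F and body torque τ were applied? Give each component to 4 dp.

ω₁ − ω₀ = (-0.07800000, -0.04875000, -0.01866667)
precession coupling = (0.0080, 0.0880, -0.0264)
I·α + gyro = (-0.0700, 0.0100, -0.0600)
Δv = v₁−v₀ = (-0.10666667, 0.16000000, -0.12666667)
applied force F = (-1.6000, 2.4000, -1.9000)

F = (-1.6000, 2.4000, -1.9000)
τ = (-0.0700, 0.0100, -0.0600)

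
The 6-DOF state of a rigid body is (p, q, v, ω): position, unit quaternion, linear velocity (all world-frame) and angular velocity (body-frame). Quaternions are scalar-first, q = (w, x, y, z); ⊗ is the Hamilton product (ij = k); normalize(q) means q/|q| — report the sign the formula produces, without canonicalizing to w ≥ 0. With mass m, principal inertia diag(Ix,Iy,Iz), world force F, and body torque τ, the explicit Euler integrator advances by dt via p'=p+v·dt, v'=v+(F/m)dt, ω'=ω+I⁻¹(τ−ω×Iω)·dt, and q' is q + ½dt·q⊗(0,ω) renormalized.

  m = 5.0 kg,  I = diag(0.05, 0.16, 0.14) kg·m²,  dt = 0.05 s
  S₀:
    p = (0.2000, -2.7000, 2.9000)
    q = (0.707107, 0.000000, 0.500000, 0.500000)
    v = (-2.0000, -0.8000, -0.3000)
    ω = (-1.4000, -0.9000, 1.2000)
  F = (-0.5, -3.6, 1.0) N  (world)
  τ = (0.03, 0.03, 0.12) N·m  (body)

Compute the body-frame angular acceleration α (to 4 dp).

gyro term ω×Iω = (0.0216, 0.1512, 0.1386)
α = I⁻¹(τ − ω×Iω) = (0.1680, -0.7575, -0.1329)

α = (0.1680, -0.7575, -0.1329)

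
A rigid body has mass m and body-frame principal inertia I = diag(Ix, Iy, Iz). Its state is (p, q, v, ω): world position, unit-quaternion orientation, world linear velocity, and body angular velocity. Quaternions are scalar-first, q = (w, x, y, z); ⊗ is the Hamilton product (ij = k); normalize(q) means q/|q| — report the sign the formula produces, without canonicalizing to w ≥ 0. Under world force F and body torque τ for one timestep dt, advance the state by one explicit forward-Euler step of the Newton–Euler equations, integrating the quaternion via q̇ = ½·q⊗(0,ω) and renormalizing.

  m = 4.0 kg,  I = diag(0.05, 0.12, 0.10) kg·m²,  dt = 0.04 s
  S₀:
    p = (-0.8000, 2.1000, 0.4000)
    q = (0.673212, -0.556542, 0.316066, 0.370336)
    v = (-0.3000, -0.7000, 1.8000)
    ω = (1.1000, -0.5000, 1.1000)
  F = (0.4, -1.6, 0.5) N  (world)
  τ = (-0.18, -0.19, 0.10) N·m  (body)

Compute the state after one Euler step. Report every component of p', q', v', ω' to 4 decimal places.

p' = (-0.8120, 2.0720, 0.4720)
q' = (0.6801, -0.5308, 0.3295, 0.3836)
v' = (-0.2960, -0.7160, 1.8050)
ω' = (0.9472, -0.5432, 1.1554)

ω×(Iω) gyroscopic = (0.0110, -0.0605, -0.0385)
(τ − ω×Iω)/I = (-3.8200, -1.0792, 1.3850)
new body rate ω' = (0.9472, -0.5432, 1.1554)
2q̇ = q⊗(0,ω) = (0.3628596, 1.2733738, 0.6829598, 0.6711316)
updated quaternion q' = (0.6801, -0.5308, 0.3295, 0.3836)
p' = p + v·dt = (-0.8120, 2.0720, 0.4720)
v' = v + a·dt = (-0.2960, -0.7160, 1.8050)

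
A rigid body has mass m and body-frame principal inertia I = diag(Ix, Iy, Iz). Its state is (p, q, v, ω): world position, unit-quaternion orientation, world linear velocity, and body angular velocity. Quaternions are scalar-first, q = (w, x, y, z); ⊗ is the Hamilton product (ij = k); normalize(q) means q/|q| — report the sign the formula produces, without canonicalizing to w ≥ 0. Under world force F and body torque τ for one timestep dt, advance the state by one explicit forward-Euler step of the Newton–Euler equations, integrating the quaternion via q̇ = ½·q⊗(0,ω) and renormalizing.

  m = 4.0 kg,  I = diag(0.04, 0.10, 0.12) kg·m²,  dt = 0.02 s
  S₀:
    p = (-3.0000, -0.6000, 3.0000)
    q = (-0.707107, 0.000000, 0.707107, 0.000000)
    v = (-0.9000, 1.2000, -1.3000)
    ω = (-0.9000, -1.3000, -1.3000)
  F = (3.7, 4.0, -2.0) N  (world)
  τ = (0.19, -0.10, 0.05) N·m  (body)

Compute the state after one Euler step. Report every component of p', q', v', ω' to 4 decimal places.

p' = (-3.0180, -0.5760, 2.9740)
q' = (-0.6978, -0.0028, 0.7161, 0.0156)
v' = (-0.8815, 1.2200, -1.3100)
ω' = (-0.8219, -1.3013, -1.3034)

angular accel α = (3.9050, -0.0640, -0.1683)
new body rate ω' = (-0.8219, -1.3013, -1.3034)
q⊗(0,ω) = (0.9192391, -0.2828428, 0.9192391, 1.5556354)
updated quaternion q' = (-0.6978, -0.0028, 0.7161, 0.0156)
p' = p + v·dt = (-3.0180, -0.5760, 2.9740)
v' = v + a·dt = (-0.8815, 1.2200, -1.3100)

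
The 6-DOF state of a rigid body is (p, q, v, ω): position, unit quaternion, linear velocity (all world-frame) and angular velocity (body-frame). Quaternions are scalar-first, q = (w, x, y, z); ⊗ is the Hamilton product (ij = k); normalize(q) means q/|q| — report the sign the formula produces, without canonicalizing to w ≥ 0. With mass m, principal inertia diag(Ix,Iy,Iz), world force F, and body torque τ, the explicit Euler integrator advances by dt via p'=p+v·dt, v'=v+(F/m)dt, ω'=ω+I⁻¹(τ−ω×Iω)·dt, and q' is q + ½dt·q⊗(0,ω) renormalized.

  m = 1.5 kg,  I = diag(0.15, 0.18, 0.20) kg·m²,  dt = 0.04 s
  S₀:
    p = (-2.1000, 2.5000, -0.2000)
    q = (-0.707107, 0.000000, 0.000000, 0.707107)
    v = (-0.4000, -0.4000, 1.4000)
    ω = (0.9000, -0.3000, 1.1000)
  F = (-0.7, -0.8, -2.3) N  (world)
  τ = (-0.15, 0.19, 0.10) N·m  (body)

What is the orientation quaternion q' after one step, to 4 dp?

q' = (-0.7224, -0.0085, 0.0170, 0.6913)

q⊗(0,ω) = (-0.7778177, -0.4242642, 0.8485284, -0.7778177)
updated quaternion q' = (-0.7224, -0.0085, 0.0170, 0.6913)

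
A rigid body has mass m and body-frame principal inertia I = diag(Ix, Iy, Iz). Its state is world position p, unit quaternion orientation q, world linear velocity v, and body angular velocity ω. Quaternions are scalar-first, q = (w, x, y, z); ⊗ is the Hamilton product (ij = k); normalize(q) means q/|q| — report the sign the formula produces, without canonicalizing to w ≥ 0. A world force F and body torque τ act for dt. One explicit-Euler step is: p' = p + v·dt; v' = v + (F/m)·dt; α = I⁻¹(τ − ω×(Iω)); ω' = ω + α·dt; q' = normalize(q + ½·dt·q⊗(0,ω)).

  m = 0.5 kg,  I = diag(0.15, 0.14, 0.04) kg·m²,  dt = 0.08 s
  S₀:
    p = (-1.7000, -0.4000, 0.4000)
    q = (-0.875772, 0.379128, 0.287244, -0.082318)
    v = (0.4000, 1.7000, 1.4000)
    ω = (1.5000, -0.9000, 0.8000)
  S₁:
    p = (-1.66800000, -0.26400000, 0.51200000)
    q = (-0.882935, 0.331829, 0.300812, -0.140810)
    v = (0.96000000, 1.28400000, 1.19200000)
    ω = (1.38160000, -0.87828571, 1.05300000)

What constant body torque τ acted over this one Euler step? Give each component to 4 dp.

τ = (-0.1500, 0.1700, 0.1400)

ω₁ − ω₀ = (-0.11840000, 0.02171429, 0.25300000)
ω₀×(Iω₀) = (0.0720, 0.1320, 0.0135)
τ = I·(Δω/dt) + ω₀×(Iω₀) = (-0.1500, 0.1700, 0.1400)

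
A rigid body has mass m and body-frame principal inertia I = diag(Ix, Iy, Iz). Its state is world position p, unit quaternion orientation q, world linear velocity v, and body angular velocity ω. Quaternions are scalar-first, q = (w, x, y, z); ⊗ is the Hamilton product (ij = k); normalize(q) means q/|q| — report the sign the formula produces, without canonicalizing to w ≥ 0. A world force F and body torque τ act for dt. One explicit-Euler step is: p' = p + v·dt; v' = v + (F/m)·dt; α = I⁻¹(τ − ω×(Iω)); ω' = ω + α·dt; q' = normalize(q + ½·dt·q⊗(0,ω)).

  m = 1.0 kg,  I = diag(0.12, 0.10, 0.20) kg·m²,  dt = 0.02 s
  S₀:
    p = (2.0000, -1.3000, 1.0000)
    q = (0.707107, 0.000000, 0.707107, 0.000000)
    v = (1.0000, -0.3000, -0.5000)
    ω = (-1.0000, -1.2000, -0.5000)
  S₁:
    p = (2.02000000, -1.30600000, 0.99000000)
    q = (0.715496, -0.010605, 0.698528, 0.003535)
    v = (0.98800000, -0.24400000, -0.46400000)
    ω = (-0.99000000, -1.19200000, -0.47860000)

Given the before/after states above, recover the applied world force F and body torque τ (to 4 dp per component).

ω₁ − ω₀ = (0.01000000, 0.00800000, 0.02140000)
τ = I·(Δω/dt) + ω₀×(Iω₀) = (0.1200, 0.0000, 0.1900)
velocity change Δv = (-0.01200000, 0.05600000, 0.03600000)
m·(v₁−v₀)/dt = (-0.6000, 2.8000, 1.8000)

F = (-0.6000, 2.8000, 1.8000)
τ = (0.1200, 0.0000, 0.1900)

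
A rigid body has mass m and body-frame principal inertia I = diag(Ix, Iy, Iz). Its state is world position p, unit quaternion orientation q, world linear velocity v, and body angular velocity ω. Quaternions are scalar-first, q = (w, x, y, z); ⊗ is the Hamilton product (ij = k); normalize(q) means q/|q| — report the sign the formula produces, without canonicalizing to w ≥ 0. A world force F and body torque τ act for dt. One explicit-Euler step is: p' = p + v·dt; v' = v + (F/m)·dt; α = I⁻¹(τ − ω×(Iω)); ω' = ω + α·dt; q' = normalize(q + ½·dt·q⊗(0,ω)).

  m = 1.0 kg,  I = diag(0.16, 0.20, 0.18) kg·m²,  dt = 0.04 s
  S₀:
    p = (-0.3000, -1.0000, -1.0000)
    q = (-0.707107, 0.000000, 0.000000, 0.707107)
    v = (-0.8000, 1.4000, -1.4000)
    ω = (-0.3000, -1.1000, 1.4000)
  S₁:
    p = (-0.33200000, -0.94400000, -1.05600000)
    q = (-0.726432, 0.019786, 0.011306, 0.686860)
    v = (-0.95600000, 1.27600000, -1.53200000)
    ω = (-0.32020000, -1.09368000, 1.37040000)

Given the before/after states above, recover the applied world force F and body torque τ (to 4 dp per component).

velocity change Δv = (-0.15600000, -0.12400000, -0.13200000)
applied force F = (-3.9000, -3.1000, -3.3000)
ω₁ − ω₀ = (-0.02020000, 0.00632000, -0.02960000)
gyro term ω₀×Iω₀ = (0.0308, 0.0084, 0.0132)
I·α + gyro = (-0.0500, 0.0400, -0.1200)

F = (-3.9000, -3.1000, -3.3000)
τ = (-0.0500, 0.0400, -0.1200)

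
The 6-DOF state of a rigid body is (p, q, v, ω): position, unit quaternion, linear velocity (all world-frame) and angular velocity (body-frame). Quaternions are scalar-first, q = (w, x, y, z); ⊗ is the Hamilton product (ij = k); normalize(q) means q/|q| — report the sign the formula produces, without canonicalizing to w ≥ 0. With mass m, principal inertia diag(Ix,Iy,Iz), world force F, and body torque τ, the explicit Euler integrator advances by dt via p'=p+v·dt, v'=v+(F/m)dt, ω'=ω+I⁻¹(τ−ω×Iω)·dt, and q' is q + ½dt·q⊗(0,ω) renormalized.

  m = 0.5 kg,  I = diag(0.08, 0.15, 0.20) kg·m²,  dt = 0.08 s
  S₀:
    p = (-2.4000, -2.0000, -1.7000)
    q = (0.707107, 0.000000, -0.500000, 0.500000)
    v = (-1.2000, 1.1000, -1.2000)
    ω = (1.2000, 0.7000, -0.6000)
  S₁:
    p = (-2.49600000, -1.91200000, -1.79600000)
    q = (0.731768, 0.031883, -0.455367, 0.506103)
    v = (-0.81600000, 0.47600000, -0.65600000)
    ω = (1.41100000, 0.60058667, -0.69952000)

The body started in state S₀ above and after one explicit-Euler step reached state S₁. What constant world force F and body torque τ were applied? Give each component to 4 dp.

F = (2.4000, -3.9000, 3.4000)
τ = (0.1900, -0.1000, -0.1900)

ω₁ − ω₀ = (0.21100000, -0.09941333, -0.09952000)
ω₀×(Iω₀) = (-0.0210, 0.0864, 0.0588)
τ = I·(Δω/dt) + ω₀×(Iω₀) = (0.1900, -0.1000, -0.1900)
v₁ − v₀ = (0.38400000, -0.62400000, 0.54400000)
applied force F = (2.4000, -3.9000, 3.4000)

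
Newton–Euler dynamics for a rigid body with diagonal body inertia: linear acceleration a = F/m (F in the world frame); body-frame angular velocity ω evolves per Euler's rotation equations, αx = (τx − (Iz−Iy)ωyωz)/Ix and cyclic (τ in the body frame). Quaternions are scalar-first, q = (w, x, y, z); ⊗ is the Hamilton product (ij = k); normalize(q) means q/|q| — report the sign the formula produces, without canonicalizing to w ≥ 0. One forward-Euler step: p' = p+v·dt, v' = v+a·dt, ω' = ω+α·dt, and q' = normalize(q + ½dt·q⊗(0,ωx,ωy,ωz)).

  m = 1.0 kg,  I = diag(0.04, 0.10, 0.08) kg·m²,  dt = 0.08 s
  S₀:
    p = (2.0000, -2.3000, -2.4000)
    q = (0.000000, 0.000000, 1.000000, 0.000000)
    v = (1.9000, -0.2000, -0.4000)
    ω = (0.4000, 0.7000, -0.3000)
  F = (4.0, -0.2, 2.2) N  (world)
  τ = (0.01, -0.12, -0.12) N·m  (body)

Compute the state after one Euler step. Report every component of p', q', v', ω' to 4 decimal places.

p' = (2.1520, -2.3160, -2.4320)
q' = (-0.0280, -0.0120, 0.9994, -0.0160)
v' = (2.2200, -0.2160, -0.2240)
ω' = (0.4116, 0.6002, -0.4368)

gyro term ω×Iω = (0.0042, 0.0048, 0.0168)
angular accel α = (0.1450, -1.2480, -1.7100)
ω + α·dt = (0.4116, 0.6002, -0.4368)
2q̇ = q⊗(0,ω) = (-0.7000000, -0.3000000, 0.0000000, -0.4000000)
updated quaternion q' = (-0.0280, -0.0120, 0.9994, -0.0160)
p' = p + v·dt = (2.1520, -2.3160, -2.4320)
new velocity v' = (2.2200, -0.2160, -0.2240)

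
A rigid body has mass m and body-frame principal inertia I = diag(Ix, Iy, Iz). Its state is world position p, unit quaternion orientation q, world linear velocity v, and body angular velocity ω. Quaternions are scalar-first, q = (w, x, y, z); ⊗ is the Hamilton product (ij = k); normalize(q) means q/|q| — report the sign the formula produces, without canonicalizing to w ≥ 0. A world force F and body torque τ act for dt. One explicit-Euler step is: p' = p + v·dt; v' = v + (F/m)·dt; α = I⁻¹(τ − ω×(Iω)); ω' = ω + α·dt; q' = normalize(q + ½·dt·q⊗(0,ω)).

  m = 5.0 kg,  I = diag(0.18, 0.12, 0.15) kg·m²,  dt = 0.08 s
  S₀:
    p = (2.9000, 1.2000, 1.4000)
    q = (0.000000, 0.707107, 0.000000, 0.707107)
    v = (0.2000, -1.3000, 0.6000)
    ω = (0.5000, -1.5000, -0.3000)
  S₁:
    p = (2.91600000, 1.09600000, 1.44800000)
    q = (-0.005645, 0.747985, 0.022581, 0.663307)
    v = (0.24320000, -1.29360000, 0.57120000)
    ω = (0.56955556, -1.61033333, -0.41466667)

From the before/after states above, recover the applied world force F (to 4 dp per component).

F = (2.7000, 0.4000, -1.8000)

Δv = v₁−v₀ = (0.04320000, 0.00640000, -0.02880000)
applied force F = (2.7000, 0.4000, -1.8000)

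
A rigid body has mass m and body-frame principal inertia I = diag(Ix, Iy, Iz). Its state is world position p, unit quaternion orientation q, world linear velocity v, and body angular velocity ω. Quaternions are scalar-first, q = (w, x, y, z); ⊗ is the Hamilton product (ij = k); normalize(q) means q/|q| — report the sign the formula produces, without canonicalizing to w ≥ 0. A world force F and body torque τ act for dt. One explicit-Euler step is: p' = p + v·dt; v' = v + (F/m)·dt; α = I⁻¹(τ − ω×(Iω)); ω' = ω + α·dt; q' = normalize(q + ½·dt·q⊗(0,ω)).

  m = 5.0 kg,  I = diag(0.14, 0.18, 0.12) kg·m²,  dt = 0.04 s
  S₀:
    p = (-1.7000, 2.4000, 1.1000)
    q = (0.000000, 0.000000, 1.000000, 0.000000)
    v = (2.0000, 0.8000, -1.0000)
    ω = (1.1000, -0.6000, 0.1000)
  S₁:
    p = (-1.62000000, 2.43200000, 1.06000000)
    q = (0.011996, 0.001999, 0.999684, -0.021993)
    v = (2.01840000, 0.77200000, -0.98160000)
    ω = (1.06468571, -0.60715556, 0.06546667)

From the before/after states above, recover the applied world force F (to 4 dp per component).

v₁ − v₀ = (0.01840000, -0.02800000, 0.01840000)
applied force F = (2.3000, -3.5000, 2.3000)

F = (2.3000, -3.5000, 2.3000)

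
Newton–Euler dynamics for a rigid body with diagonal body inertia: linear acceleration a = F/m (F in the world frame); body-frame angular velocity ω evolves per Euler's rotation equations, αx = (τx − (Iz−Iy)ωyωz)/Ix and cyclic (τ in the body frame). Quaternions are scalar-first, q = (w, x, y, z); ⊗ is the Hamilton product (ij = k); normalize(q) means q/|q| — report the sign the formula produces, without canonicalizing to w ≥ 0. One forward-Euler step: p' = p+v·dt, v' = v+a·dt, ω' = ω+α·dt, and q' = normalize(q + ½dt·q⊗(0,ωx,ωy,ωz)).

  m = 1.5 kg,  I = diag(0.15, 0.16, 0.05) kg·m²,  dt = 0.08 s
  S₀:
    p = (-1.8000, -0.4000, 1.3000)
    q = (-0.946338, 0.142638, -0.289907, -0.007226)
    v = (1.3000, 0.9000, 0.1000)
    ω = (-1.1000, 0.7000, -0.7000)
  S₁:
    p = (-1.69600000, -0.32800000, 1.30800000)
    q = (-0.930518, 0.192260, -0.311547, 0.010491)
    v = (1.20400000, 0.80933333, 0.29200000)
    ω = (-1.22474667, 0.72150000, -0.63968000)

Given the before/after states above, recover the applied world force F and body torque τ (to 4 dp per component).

rate change Δω = (-0.12474667, 0.02150000, 0.06032000)
ω₀×(Iω₀) = (0.0539, 0.0770, -0.0077)
τ = I·(Δω/dt) + ω₀×(Iω₀) = (-0.1800, 0.1200, 0.0300)
v₁ − v₀ = (-0.09600000, -0.09066667, 0.19200000)
m·(v₁−v₀)/dt = (-1.8000, -1.7000, 3.6000)

F = (-1.8000, -1.7000, 3.6000)
τ = (-0.1800, 0.1200, 0.0300)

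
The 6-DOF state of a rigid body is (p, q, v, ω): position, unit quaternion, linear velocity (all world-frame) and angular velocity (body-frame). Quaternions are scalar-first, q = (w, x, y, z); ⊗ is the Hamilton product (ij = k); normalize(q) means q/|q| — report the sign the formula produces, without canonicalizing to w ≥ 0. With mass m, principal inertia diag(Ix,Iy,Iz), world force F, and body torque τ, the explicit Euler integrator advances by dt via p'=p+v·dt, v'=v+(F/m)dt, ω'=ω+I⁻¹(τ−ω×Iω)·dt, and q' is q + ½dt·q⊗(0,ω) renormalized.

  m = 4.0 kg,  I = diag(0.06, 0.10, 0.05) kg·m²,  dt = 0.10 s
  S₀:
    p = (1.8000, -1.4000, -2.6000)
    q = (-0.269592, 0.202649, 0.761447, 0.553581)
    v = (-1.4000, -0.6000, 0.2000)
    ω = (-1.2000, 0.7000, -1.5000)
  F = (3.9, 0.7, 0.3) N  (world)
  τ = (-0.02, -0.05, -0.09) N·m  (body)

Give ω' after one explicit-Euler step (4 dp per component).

α = I⁻¹(τ − ω×Iω) = (-1.2083, -0.6800, -1.1280)
ω + α·dt = (-1.3208, 0.6320, -1.6128)

ω' = (-1.3208, 0.6320, -1.6128)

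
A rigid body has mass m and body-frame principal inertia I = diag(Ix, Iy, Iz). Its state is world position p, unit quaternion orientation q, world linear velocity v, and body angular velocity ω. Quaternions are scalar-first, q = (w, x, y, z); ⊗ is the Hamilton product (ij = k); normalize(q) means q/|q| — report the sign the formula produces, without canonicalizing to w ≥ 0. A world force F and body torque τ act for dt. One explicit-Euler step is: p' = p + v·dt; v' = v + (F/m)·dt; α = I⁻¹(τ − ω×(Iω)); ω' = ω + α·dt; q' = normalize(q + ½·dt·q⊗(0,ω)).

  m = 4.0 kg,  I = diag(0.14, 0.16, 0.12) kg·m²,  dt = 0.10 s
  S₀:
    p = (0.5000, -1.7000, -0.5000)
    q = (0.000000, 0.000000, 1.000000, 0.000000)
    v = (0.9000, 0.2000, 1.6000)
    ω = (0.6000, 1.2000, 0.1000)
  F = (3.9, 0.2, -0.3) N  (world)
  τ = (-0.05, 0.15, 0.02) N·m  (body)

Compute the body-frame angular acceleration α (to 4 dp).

α = (-0.3229, 0.9300, 0.0467)

ω×(Iω) gyroscopic = (-0.0048, 0.0012, 0.0144)
(τ − ω×Iω)/I = (-0.3229, 0.9300, 0.0467)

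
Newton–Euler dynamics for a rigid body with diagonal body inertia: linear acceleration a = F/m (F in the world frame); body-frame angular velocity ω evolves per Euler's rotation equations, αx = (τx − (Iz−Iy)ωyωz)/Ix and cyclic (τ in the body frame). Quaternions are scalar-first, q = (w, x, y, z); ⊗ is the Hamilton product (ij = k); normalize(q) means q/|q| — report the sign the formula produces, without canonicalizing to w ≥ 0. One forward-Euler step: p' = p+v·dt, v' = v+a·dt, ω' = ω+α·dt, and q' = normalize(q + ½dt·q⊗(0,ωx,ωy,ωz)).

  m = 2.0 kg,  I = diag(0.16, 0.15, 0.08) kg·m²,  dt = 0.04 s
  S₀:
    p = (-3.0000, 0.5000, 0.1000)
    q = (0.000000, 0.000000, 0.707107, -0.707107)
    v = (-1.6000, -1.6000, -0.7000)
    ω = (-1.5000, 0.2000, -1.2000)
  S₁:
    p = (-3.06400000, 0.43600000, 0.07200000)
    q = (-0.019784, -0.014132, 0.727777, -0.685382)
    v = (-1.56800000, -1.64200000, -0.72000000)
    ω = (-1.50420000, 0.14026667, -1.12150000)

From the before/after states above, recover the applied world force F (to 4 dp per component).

Δv = v₁−v₀ = (0.03200000, -0.04200000, -0.02000000)
applied force F = (1.6000, -2.1000, -1.0000)

F = (1.6000, -2.1000, -1.0000)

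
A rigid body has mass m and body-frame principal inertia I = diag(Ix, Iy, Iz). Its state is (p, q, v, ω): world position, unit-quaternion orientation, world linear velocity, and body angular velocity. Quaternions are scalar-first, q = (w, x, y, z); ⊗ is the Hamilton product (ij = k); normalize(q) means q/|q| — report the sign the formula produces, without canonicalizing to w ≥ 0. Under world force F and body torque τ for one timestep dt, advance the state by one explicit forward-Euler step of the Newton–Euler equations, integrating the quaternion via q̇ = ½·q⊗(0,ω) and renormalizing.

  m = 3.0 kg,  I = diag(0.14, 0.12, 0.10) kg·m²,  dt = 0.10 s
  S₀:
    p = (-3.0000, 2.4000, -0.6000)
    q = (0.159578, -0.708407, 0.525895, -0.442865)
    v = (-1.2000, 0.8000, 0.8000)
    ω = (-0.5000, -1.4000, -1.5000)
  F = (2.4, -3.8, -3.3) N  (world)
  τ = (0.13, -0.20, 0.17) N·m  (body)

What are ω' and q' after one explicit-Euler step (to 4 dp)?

precession coupling ω×(Iω) = (-0.0420, 0.0300, -0.0140)
(τ − ω×Iω)/I = (1.2286, -1.9167, 1.8400)
ω' = ω + α·dt = (-0.3771, -1.5917, -1.3160)
q⊗(0,ω) = (-0.2822480, -1.4886425, -1.0645872, 1.0153503)
q' = normalize(q + ½dt·q⊗(0,ω)) = (0.1447, -0.7785, 0.4701, -0.3899)

ω' = (-0.3771, -1.5917, -1.3160)
q' = (0.1447, -0.7785, 0.4701, -0.3899)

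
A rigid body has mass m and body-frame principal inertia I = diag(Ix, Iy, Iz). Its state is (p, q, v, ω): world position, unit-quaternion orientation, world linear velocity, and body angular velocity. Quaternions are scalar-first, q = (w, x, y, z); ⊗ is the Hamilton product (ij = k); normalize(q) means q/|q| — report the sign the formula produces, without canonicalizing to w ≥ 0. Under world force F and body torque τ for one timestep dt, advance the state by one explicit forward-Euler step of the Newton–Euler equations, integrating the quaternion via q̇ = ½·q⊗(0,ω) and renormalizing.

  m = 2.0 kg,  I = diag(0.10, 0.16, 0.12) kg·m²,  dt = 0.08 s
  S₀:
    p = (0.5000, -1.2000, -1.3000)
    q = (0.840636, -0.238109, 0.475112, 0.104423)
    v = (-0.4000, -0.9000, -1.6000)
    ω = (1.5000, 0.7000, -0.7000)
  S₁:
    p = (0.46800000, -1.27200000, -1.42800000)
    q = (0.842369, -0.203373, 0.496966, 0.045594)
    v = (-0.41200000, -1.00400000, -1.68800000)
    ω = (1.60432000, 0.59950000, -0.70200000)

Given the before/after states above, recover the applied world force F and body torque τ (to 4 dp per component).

F = (-0.3000, -2.6000, -2.2000)
τ = (0.1500, -0.1800, 0.0600)

rate change Δω = (0.10432000, -0.10050000, -0.00200000)
I·α + gyro = (0.1500, -0.1800, 0.0600)
v₁ − v₀ = (-0.01200000, -0.10400000, -0.08800000)
F = m·Δv/dt = (-0.3000, -2.6000, -2.2000)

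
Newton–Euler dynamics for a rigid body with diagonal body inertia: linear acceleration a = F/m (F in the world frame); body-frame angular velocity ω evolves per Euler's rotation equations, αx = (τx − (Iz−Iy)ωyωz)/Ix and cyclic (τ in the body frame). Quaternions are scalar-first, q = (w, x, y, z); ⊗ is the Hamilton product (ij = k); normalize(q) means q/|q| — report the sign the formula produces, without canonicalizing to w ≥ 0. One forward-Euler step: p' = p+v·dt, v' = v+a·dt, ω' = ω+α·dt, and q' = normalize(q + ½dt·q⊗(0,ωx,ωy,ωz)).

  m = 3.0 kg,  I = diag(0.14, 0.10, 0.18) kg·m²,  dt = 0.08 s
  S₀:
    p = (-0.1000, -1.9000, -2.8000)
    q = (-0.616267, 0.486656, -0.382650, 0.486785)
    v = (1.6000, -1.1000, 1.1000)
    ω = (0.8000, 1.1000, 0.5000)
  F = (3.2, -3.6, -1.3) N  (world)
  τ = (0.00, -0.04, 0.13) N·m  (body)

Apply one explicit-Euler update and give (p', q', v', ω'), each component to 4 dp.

p' = (0.0280, -1.9880, -2.7120)
q' = (-0.6237, 0.4371, -0.4032, 0.5073)
v' = (1.6853, -1.1960, 1.0653)
ω' = (0.7749, 1.0808, 0.5734)

linear accel F/m = (1.0667, -1.2000, -0.4333)
p + v·dt = (0.0280, -1.9880, -2.7120)
v + (F/m)dt = (1.6853, -1.1960, 1.0653)
ω×(Iω) gyroscopic = (0.0440, -0.0160, -0.0352)
angular accel α = (-0.3143, -0.2400, 0.9178)
ω' = ω + α·dt = (0.7749, 1.0808, 0.5734)
Hamilton product q⊗(0,ω) = (-0.2118023, -1.2198021, -0.5317937, 0.5333081)
updated quaternion q' = (-0.6237, 0.4371, -0.4032, 0.5073)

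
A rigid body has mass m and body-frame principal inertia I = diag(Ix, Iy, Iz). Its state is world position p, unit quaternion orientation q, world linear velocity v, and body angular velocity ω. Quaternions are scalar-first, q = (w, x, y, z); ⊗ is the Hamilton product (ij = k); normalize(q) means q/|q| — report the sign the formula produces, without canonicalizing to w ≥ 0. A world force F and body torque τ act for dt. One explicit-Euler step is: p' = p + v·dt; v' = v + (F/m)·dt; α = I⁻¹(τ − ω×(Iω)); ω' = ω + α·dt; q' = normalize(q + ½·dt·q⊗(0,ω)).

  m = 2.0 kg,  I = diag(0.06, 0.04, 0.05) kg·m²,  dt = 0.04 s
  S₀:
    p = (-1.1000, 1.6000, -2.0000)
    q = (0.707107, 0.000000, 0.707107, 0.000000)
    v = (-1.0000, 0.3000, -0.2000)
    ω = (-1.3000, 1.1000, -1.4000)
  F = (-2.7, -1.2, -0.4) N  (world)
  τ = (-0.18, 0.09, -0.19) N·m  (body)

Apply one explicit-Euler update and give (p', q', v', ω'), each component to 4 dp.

p' = (-1.1400, 1.6120, -2.0080)
q' = (0.6909, -0.0381, 0.7220, -0.0014)
v' = (-1.0540, 0.2760, -0.2080)
ω' = (-1.4097, 1.1718, -1.5749)

precession coupling ω×(Iω) = (-0.0154, 0.0182, 0.0286)
α = I⁻¹(τ − ω×Iω) = (-2.7433, 1.7950, -4.3720)
ω' = ω + α·dt = (-1.4097, 1.1718, -1.5749)
Hamilton product q⊗(0,ω) = (-0.7778177, -1.9091889, 0.7778177, -0.0707107)
q' = normalize(q + ½dt·q⊗(0,ω)) = (0.6909, -0.0381, 0.7220, -0.0014)
new position p' = (-1.1400, 1.6120, -2.0080)
v' = v + a·dt = (-1.0540, 0.2760, -0.2080)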